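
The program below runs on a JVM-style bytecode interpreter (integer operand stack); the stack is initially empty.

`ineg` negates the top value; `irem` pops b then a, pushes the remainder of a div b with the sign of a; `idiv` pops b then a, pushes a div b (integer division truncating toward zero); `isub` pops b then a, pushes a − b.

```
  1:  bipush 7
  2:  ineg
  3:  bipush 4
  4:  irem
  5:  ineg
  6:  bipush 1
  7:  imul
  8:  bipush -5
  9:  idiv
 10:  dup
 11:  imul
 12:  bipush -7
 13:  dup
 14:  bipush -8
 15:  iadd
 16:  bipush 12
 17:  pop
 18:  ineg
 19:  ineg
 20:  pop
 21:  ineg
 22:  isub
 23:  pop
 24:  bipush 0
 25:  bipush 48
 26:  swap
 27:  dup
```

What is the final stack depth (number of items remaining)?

3

bipush 7  : 7
ineg      : -7
bipush 4  : -7 4
irem      : -3
ineg      : 3
bipush 1  : 3 1
imul      : 3
bipush -5 : 3 -5
idiv      : 0
dup       : 0 0
imul      : 0
bipush -7 : 0 -7
dup       : 0 -7 -7
bipush -8 : 0 -7 -7 -8
iadd      : 0 -7 -15
bipush 12 : 0 -7 -15 12
pop       : 0 -7 -15
ineg      : 0 -7 15
ineg      : 0 -7 -15
pop       : 0 -7
ineg      : 0 7
isub      : -7
pop       : (empty)
bipush 0  : 0
bipush 48 : 0 48
swap      : 48 0
dup       : 48 0 0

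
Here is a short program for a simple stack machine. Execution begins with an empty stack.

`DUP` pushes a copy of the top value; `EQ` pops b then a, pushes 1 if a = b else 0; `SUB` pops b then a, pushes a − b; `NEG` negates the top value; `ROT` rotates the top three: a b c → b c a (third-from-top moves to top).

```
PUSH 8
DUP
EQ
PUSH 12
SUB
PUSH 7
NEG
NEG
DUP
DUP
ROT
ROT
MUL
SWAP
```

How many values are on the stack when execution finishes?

3

PUSH 8   8
DUP      8 8
EQ       1
PUSH 12  1 12
SUB      -11
PUSH 7   -11 7
NEG      -11 -7
NEG      -11 7
DUP      -11 7 7
DUP      -11 7 7 7
ROT      -11 7 7 7
ROT      -11 7 7 7
MUL      -11 7 49
SWAP     -11 49 7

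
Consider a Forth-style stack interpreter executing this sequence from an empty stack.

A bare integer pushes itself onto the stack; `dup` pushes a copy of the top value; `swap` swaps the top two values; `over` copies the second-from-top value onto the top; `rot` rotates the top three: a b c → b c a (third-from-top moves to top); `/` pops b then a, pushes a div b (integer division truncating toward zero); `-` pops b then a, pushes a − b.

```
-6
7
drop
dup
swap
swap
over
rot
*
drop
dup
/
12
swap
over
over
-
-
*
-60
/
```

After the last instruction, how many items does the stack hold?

-6   → [-6]
7    → [-6, 7]
drop → [-6]
dup  → [-6, -6]
swap → [-6, -6]
swap → [-6, -6]
over → [-6, -6, -6]
rot  → [-6, -6, -6]
*    → [-6, 36]
drop → [-6]
dup  → [-6, -6]
/    → [1]
12   → [1, 12]
swap → [12, 1]
over → [12, 1, 12]
over → [12, 1, 12, 1]
-    → [12, 1, 11]
-    → [12, -10]
*    → [-120]
-60  → [-120, -60]
/    → [2]

1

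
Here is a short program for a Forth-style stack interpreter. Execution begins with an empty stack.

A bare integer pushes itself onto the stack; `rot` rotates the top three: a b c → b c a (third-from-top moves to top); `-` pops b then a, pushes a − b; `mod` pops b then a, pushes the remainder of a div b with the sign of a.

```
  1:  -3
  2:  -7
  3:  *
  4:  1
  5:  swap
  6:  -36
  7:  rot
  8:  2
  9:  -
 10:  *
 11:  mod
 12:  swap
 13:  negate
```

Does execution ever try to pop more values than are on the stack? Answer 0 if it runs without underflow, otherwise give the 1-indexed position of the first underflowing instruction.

-3   : [-3]
-7   : [-3, -7]
*    : [21]
1    : [21, 1]
swap : [1, 21]
-36  : [1, 21, -36]
rot  : [21, -36, 1]
2    : [21, -36, 1, 2]
-    : [21, -36, -1]
*    : [21, 36]
mod  : [21]
swap  — needs 2 operands, stack has 1 → underflow

12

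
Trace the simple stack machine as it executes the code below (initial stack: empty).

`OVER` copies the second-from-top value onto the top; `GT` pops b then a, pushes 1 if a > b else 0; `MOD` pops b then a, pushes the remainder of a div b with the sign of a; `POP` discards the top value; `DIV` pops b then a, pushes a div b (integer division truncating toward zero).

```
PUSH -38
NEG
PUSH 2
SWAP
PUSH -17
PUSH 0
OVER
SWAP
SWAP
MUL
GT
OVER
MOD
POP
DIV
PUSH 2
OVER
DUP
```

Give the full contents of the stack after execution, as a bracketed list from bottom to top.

[0, 2, 0, 0]

PUSH -38  [-38]
NEG       [38]
PUSH 2    [38, 2]
SWAP      [2, 38]
PUSH -17  [2, 38, -17]
PUSH 0    [2, 38, -17, 0]
OVER      [2, 38, -17, 0, -17]
SWAP      [2, 38, -17, -17, 0]
SWAP      [2, 38, -17, 0, -17]
MUL       [2, 38, -17, 0]
GT        [2, 38, 0]
OVER      [2, 38, 0, 38]
MOD       [2, 38, 0]
POP       [2, 38]
DIV       [0]
PUSH 2    [0, 2]
OVER      [0, 2, 0]
DUP       [0, 2, 0, 0]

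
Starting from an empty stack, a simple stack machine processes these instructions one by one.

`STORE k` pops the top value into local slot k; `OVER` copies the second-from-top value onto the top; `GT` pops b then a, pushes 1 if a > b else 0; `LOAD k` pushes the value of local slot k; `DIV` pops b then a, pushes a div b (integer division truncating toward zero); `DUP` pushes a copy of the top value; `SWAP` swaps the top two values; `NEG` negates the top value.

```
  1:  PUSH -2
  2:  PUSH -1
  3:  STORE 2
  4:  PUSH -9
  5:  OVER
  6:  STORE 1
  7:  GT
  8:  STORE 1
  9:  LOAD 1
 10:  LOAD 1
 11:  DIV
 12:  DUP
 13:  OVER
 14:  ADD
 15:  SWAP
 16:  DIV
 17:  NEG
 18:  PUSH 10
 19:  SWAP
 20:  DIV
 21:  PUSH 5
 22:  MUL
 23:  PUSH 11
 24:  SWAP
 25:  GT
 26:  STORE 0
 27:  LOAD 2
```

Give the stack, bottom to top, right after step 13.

[1, 1, 1]

PUSH -2 : -2
PUSH -1 : -2 -1
STORE 2 : -2
PUSH -9 : -2 -9
OVER    : -2 -9 -2
STORE 1 : -2 -9
GT      : 1
STORE 1 : (empty)
LOAD 1  : 1
LOAD 1  : 1 1
DIV     : 1
DUP     : 1 1
OVER    : 1 1 1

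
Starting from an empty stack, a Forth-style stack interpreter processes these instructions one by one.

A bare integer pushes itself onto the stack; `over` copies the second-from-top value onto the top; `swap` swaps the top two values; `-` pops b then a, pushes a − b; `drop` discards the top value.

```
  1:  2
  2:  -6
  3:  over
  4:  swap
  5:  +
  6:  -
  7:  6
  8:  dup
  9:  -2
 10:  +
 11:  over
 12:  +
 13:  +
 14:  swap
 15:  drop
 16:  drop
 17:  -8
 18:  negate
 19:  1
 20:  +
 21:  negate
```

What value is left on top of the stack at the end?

-9

2       [2]
-6      [2, -6]
over    [2, -6, 2]
swap    [2, 2, -6]
+       [2, -4]
-       [6]
6       [6, 6]
dup     [6, 6, 6]
-2      [6, 6, 6, -2]
+       [6, 6, 4]
over    [6, 6, 4, 6]
+       [6, 6, 10]
+       [6, 16]
swap    [16, 6]
drop    [16]
drop    []
-8      [-8]
negate  [8]
1       [8, 1]
+       [9]
negate  [-9]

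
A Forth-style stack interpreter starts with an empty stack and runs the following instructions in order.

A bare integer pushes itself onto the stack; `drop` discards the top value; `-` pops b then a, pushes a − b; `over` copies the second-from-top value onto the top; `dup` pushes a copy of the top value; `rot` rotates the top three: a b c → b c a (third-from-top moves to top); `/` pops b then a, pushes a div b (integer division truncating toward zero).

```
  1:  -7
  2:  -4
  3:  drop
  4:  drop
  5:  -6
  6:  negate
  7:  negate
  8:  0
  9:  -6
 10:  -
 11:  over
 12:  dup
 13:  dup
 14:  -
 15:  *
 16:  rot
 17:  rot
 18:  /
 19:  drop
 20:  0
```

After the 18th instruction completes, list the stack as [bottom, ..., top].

[0, -1]

-7     -> -7
-4     -> -7 -4
drop   -> -7
drop   -> (empty)
-6     -> -6
negate -> 6
negate -> -6
0      -> -6 0
-6     -> -6 0 -6
-      -> -6 6
over   -> -6 6 -6
dup    -> -6 6 -6 -6
dup    -> -6 6 -6 -6 -6
-      -> -6 6 -6 0
*      -> -6 6 0
rot    -> 6 0 -6
rot    -> 0 -6 6
/      -> 0 -1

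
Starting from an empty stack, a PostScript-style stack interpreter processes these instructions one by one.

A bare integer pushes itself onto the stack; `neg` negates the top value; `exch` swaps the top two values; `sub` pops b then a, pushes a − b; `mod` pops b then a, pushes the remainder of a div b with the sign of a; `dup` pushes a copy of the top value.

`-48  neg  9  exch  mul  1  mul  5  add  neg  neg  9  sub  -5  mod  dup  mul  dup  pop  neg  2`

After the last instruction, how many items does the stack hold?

-48  : [-48]
neg  : [48]
9    : [48, 9]
exch : [9, 48]
mul  : [432]
1    : [432, 1]
mul  : [432]
5    : [432, 5]
add  : [437]
neg  : [-437]
neg  : [437]
9    : [437, 9]
sub  : [428]
-5   : [428, -5]
mod  : [3]
dup  : [3, 3]
mul  : [9]
dup  : [9, 9]
pop  : [9]
neg  : [-9]
2    : [-9, 2]

2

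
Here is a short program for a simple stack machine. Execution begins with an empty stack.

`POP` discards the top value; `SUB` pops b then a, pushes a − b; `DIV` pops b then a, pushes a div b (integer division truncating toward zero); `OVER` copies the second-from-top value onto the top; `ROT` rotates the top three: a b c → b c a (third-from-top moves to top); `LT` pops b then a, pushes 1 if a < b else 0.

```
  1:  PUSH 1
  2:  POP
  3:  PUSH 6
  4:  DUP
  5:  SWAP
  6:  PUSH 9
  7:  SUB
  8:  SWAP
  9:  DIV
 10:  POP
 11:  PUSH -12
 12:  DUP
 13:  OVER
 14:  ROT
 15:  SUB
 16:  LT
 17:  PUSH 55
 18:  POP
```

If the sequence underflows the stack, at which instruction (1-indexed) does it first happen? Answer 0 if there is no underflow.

0

PUSH 1   → 1
POP      → (empty)
PUSH 6   → 6
DUP      → 6 6
SWAP     → 6 6
PUSH 9   → 6 6 9
SUB      → 6 -3
SWAP     → -3 6
DIV      → 0
POP      → (empty)
PUSH -12 → -12
DUP      → -12 -12
OVER     → -12 -12 -12
ROT      → -12 -12 -12
SUB      → -12 0
LT       → 1
PUSH 55  → 1 55
POP      → 1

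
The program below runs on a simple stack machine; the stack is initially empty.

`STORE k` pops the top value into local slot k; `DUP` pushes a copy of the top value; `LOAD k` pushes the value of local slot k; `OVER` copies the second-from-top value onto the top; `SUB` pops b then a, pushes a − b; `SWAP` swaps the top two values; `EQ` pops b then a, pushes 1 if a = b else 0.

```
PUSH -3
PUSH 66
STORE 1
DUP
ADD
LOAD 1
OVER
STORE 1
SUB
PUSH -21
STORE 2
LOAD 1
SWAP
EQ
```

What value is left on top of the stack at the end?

PUSH -3   -3
PUSH 66   -3 66
STORE 1   -3
DUP       -3 -3
ADD       -6
LOAD 1    -6 66
OVER      -6 66 -6
STORE 1   -6 66
SUB       -72
PUSH -21  -72 -21
STORE 2   -72
LOAD 1    -72 -6
SWAP      -6 -72
EQ        0

0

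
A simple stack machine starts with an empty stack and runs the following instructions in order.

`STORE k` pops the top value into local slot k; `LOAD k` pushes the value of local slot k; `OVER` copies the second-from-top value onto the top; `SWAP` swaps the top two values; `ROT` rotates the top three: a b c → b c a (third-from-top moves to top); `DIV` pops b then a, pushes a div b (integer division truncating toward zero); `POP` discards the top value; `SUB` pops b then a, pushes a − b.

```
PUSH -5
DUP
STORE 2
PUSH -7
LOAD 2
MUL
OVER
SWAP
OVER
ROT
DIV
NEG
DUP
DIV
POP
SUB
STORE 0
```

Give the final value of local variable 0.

-40

PUSH -5 -> -5
DUP     -> -5 -5
STORE 2 -> -5
PUSH -7 -> -5 -7
LOAD 2  -> -5 -7 -5
MUL     -> -5 35
OVER    -> -5 35 -5
SWAP    -> -5 -5 35
OVER    -> -5 -5 35 -5
ROT     -> -5 35 -5 -5
DIV     -> -5 35 1
NEG     -> -5 35 -1
DUP     -> -5 35 -1 -1
DIV     -> -5 35 1
POP     -> -5 35
SUB     -> -40
STORE 0 -> (empty)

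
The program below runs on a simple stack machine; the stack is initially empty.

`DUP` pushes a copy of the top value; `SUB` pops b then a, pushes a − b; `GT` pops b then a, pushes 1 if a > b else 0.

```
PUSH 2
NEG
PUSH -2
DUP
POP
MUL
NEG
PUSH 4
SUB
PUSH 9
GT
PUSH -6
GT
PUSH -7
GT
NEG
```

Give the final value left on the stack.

-1

PUSH 2  -> [2]
NEG     -> [-2]
PUSH -2 -> [-2, -2]
DUP     -> [-2, -2, -2]
POP     -> [-2, -2]
MUL     -> [4]
NEG     -> [-4]
PUSH 4  -> [-4, 4]
SUB     -> [-8]
PUSH 9  -> [-8, 9]
GT      -> [0]
PUSH -6 -> [0, -6]
GT      -> [1]
PUSH -7 -> [1, -7]
GT      -> [1]
NEG     -> [-1]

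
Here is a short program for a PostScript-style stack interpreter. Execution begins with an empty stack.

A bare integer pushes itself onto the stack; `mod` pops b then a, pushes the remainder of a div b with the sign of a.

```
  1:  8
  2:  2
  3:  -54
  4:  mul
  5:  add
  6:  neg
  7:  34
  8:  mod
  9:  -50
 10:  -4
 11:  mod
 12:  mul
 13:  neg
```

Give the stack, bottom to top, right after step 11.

[32, -2]

8   : [8]
2   : [8, 2]
-54 : [8, 2, -54]
mul : [8, -108]
add : [-100]
neg : [100]
34  : [100, 34]
mod : [32]
-50 : [32, -50]
-4  : [32, -50, -4]
mod : [32, -2]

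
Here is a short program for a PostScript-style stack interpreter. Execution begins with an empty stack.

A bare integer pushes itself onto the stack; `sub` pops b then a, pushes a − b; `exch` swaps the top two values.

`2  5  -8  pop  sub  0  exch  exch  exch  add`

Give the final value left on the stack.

2     [2]
5     [2, 5]
-8    [2, 5, -8]
pop   [2, 5]
sub   [-3]
0     [-3, 0]
exch  [0, -3]
exch  [-3, 0]
exch  [0, -3]
add   [-3]

-3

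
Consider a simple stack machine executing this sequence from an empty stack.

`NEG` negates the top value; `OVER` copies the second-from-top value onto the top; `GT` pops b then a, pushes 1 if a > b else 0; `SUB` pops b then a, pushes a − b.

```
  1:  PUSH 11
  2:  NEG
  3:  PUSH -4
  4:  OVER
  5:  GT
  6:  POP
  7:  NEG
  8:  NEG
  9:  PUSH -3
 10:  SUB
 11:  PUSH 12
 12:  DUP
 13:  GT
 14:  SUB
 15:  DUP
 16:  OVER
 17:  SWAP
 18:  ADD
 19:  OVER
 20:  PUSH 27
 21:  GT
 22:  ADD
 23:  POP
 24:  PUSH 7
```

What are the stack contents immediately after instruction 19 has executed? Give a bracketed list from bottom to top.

PUSH 11 -> [11]
NEG     -> [-11]
PUSH -4 -> [-11, -4]
OVER    -> [-11, -4, -11]
GT      -> [-11, 1]
POP     -> [-11]
NEG     -> [11]
NEG     -> [-11]
PUSH -3 -> [-11, -3]
SUB     -> [-8]
PUSH 12 -> [-8, 12]
DUP     -> [-8, 12, 12]
GT      -> [-8, 0]
SUB     -> [-8]
DUP     -> [-8, -8]
OVER    -> [-8, -8, -8]
SWAP    -> [-8, -8, -8]
ADD     -> [-8, -16]
OVER    -> [-8, -16, -8]

[-8, -16, -8]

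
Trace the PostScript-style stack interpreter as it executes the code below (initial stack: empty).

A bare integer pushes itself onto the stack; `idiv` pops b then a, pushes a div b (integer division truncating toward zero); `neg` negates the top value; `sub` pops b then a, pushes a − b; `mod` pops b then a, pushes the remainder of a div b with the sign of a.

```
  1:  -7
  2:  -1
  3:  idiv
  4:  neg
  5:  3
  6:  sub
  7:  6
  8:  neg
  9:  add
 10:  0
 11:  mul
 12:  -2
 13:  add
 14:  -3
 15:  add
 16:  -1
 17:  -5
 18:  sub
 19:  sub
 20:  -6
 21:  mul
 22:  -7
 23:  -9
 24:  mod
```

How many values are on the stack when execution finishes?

2

-7    -7
-1    -7 -1
idiv  7
neg   -7
3     -7 3
sub   -10
6     -10 6
neg   -10 -6
add   -16
0     -16 0
mul   0
-2    0 -2
add   -2
-3    -2 -3
add   -5
-1    -5 -1
-5    -5 -1 -5
sub   -5 4
sub   -9
-6    -9 -6
mul   54
-7    54 -7
-9    54 -7 -9
mod   54 -7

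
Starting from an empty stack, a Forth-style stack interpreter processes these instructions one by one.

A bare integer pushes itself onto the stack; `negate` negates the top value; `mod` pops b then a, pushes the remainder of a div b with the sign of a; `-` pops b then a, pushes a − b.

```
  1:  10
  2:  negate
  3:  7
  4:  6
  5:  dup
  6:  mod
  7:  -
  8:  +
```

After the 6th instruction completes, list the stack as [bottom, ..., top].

[-10, 7, 0]

10     -> 10
negate -> -10
7      -> -10 7
6      -> -10 7 6
dup    -> -10 7 6 6
mod    -> -10 7 0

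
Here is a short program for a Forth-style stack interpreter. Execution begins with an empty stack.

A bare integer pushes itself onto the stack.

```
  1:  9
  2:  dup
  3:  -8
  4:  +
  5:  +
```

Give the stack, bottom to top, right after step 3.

[9, 9, -8]

9   → 9
dup → 9 9
-8  → 9 9 -8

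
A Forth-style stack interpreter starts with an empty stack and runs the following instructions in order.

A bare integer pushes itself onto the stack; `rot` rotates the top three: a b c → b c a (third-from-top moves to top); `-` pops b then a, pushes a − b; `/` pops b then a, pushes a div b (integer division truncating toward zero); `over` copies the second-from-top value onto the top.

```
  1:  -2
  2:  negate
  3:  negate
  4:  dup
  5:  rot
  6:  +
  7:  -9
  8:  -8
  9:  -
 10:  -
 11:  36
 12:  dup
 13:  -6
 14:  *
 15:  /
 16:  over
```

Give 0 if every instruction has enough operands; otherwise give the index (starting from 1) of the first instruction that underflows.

-2     → -2
negate → 2
negate → -2
dup    → -2 -2
rot  — needs 3 operands, stack has 2 → underflow

5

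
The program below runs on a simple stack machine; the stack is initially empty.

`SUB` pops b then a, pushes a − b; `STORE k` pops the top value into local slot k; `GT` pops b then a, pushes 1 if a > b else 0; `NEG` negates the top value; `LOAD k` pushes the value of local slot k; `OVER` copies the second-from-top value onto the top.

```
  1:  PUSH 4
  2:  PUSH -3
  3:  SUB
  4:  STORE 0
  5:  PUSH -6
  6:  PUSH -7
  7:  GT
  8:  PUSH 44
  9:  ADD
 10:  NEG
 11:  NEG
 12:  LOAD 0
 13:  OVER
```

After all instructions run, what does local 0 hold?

7

PUSH 4  → 4
PUSH -3 → 4 -3
SUB     → 7
STORE 0 → (empty)
PUSH -6 → -6
PUSH -7 → -6 -7
GT      → 1
PUSH 44 → 1 44
ADD     → 45
NEG     → -45
NEG     → 45
LOAD 0  → 45 7
OVER    → 45 7 45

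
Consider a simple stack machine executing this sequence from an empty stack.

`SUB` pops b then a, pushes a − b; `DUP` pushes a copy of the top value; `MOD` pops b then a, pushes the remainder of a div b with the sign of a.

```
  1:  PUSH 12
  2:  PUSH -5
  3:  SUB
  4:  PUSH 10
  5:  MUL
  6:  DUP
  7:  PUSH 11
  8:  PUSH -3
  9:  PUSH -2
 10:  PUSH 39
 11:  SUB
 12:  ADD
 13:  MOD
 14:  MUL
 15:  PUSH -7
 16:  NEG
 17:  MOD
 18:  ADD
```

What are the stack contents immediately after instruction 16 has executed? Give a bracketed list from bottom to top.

[170, 1870, 7]

PUSH 12 → [12]
PUSH -5 → [12, -5]
SUB     → [17]
PUSH 10 → [17, 10]
MUL     → [170]
DUP     → [170, 170]
PUSH 11 → [170, 170, 11]
PUSH -3 → [170, 170, 11, -3]
PUSH -2 → [170, 170, 11, -3, -2]
PUSH 39 → [170, 170, 11, -3, -2, 39]
SUB     → [170, 170, 11, -3, -41]
ADD     → [170, 170, 11, -44]
MOD     → [170, 170, 11]
MUL     → [170, 1870]
PUSH -7 → [170, 1870, -7]
NEG     → [170, 1870, 7]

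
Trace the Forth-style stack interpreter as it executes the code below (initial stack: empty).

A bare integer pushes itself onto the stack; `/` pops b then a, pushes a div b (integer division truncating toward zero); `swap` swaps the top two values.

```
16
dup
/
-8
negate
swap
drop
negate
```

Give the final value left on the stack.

-8

16     : [16]
dup    : [16, 16]
/      : [1]
-8     : [1, -8]
negate : [1, 8]
swap   : [8, 1]
drop   : [8]
negate : [-8]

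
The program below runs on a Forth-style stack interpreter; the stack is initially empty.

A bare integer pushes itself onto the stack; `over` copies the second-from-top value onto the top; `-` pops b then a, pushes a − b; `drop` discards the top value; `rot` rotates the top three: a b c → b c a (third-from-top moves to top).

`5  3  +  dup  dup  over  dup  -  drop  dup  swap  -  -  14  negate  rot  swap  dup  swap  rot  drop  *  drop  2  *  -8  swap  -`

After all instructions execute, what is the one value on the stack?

5       5
3       5 3
+       8
dup     8 8
dup     8 8 8
over    8 8 8 8
dup     8 8 8 8 8
-       8 8 8 0
drop    8 8 8
dup     8 8 8 8
swap    8 8 8 8
-       8 8 0
-       8 8
14      8 8 14
negate  8 8 -14
rot     8 -14 8
swap    8 8 -14
dup     8 8 -14 -14
swap    8 8 -14 -14
rot     8 -14 -14 8
drop    8 -14 -14
*       8 196
drop    8
2       8 2
*       16
-8      16 -8
swap    -8 16
-       -24

-24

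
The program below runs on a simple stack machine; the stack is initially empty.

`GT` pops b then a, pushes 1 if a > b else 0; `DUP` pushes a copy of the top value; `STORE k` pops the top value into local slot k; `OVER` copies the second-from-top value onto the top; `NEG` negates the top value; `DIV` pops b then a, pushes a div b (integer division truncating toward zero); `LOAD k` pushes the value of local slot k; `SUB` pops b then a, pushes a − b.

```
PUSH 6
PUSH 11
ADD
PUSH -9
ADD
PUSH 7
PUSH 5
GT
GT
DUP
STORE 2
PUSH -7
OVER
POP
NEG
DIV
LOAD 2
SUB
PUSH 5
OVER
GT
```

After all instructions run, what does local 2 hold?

PUSH 6   6
PUSH 11  6 11
ADD      17
PUSH -9  17 -9
ADD      8
PUSH 7   8 7
PUSH 5   8 7 5
GT       8 1
GT       1
DUP      1 1
STORE 2  1
PUSH -7  1 -7
OVER     1 -7 1
POP      1 -7
NEG      1 7
DIV      0
LOAD 2   0 1
SUB      -1
PUSH 5   -1 5
OVER     -1 5 -1
GT       -1 1

1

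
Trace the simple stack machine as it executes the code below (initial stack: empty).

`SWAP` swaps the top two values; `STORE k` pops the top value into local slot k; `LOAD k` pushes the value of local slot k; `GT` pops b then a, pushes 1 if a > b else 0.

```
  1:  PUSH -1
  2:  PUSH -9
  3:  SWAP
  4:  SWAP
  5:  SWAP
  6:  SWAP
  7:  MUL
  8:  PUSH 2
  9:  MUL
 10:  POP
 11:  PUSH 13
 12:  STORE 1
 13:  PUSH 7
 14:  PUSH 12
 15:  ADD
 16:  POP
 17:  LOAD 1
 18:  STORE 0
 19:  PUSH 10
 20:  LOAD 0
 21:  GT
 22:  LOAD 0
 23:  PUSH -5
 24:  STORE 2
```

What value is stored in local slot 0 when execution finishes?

PUSH -1 → [-1]
PUSH -9 → [-1, -9]
SWAP    → [-9, -1]
SWAP    → [-1, -9]
SWAP    → [-9, -1]
SWAP    → [-1, -9]
MUL     → [9]
PUSH 2  → [9, 2]
MUL     → [18]
POP     → []
PUSH 13 → [13]
STORE 1 → []
PUSH 7  → [7]
PUSH 12 → [7, 12]
ADD     → [19]
POP     → []
LOAD 1  → [13]
STORE 0 → []
PUSH 10 → [10]
LOAD 0  → [10, 13]
GT      → [0]
LOAD 0  → [0, 13]
PUSH -5 → [0, 13, -5]
STORE 2 → [0, 13]

13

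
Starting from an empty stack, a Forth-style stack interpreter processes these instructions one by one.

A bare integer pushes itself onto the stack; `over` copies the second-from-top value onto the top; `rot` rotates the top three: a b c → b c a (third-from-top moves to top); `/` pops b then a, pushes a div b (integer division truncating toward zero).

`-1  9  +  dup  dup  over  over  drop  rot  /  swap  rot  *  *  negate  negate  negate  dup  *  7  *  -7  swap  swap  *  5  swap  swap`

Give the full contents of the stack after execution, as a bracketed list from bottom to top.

[-200704, 5]

-1     -> [-1]
9      -> [-1, 9]
+      -> [8]
dup    -> [8, 8]
dup    -> [8, 8, 8]
over   -> [8, 8, 8, 8]
over   -> [8, 8, 8, 8, 8]
drop   -> [8, 8, 8, 8]
rot    -> [8, 8, 8, 8]
/      -> [8, 8, 1]
swap   -> [8, 1, 8]
rot    -> [1, 8, 8]
*      -> [1, 64]
*      -> [64]
negate -> [-64]
negate -> [64]
negate -> [-64]
dup    -> [-64, -64]
*      -> [4096]
7      -> [4096, 7]
*      -> [28672]
-7     -> [28672, -7]
swap   -> [-7, 28672]
swap   -> [28672, -7]
*      -> [-200704]
5      -> [-200704, 5]
swap   -> [5, -200704]
swap   -> [-200704, 5]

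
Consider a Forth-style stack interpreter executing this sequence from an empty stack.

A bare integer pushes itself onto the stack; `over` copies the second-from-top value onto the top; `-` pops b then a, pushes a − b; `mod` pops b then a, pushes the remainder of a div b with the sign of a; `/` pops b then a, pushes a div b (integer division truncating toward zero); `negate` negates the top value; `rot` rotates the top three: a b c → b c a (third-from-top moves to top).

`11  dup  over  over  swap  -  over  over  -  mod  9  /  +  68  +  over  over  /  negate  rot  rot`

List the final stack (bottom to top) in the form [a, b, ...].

11     : [11]
dup    : [11, 11]
over   : [11, 11, 11]
over   : [11, 11, 11, 11]
swap   : [11, 11, 11, 11]
-      : [11, 11, 0]
over   : [11, 11, 0, 11]
over   : [11, 11, 0, 11, 0]
-      : [11, 11, 0, 11]
mod    : [11, 11, 0]
9      : [11, 11, 0, 9]
/      : [11, 11, 0]
+      : [11, 11]
68     : [11, 11, 68]
+      : [11, 79]
over   : [11, 79, 11]
over   : [11, 79, 11, 79]
/      : [11, 79, 0]
negate : [11, 79, 0]
rot    : [79, 0, 11]
rot    : [0, 11, 79]

[0, 11, 79]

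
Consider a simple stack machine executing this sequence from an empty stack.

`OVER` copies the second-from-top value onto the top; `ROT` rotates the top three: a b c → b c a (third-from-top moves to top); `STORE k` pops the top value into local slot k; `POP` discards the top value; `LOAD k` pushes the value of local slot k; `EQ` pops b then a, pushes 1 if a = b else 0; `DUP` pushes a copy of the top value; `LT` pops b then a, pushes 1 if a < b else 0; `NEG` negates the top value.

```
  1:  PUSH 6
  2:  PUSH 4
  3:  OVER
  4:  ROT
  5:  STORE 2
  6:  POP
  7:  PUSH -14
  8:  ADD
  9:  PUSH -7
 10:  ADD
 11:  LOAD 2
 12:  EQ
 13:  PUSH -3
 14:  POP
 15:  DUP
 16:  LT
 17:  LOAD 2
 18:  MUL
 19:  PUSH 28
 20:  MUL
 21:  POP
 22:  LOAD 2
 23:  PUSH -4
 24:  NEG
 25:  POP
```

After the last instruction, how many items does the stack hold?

1

PUSH 6   → 6
PUSH 4   → 6 4
OVER     → 6 4 6
ROT      → 4 6 6
STORE 2  → 4 6
POP      → 4
PUSH -14 → 4 -14
ADD      → -10
PUSH -7  → -10 -7
ADD      → -17
LOAD 2   → -17 6
EQ       → 0
PUSH -3  → 0 -3
POP      → 0
DUP      → 0 0
LT       → 0
LOAD 2   → 0 6
MUL      → 0
PUSH 28  → 0 28
MUL      → 0
POP      → (empty)
LOAD 2   → 6
PUSH -4  → 6 -4
NEG      → 6 4
POP      → 6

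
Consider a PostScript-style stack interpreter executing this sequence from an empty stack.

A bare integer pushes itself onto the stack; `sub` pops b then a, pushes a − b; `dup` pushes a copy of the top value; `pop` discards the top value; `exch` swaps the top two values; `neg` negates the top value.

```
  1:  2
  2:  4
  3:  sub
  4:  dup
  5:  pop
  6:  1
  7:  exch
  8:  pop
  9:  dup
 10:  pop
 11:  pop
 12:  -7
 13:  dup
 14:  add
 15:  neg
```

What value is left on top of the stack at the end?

2     2
4     2 4
sub   -2
dup   -2 -2
pop   -2
1     -2 1
exch  1 -2
pop   1
dup   1 1
pop   1
pop   (empty)
-7    -7
dup   -7 -7
add   -14
neg   14

14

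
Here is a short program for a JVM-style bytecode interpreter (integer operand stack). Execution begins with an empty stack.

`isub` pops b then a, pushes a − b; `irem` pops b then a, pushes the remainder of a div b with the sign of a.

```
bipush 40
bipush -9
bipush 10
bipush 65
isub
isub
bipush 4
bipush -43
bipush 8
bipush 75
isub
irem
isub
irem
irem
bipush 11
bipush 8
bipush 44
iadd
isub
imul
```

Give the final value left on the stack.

bipush 40  → [40]
bipush -9  → [40, -9]
bipush 10  → [40, -9, 10]
bipush 65  → [40, -9, 10, 65]
isub       → [40, -9, -55]
isub       → [40, 46]
bipush 4   → [40, 46, 4]
bipush -43 → [40, 46, 4, -43]
bipush 8   → [40, 46, 4, -43, 8]
bipush 75  → [40, 46, 4, -43, 8, 75]
isub       → [40, 46, 4, -43, -67]
irem       → [40, 46, 4, -43]
isub       → [40, 46, 47]
irem       → [40, 46]
irem       → [40]
bipush 11  → [40, 11]
bipush 8   → [40, 11, 8]
bipush 44  → [40, 11, 8, 44]
iadd       → [40, 11, 52]
isub       → [40, -41]
imul       → [-1640]

-1640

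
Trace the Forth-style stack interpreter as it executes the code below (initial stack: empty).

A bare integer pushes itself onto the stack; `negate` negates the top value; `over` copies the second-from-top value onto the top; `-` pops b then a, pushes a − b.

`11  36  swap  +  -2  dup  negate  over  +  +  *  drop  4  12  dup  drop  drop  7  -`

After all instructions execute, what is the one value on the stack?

11     : [11]
36     : [11, 36]
swap   : [36, 11]
+      : [47]
-2     : [47, -2]
dup    : [47, -2, -2]
negate : [47, -2, 2]
over   : [47, -2, 2, -2]
+      : [47, -2, 0]
+      : [47, -2]
*      : [-94]
drop   : []
4      : [4]
12     : [4, 12]
dup    : [4, 12, 12]
drop   : [4, 12]
drop   : [4]
7      : [4, 7]
-      : [-3]

-3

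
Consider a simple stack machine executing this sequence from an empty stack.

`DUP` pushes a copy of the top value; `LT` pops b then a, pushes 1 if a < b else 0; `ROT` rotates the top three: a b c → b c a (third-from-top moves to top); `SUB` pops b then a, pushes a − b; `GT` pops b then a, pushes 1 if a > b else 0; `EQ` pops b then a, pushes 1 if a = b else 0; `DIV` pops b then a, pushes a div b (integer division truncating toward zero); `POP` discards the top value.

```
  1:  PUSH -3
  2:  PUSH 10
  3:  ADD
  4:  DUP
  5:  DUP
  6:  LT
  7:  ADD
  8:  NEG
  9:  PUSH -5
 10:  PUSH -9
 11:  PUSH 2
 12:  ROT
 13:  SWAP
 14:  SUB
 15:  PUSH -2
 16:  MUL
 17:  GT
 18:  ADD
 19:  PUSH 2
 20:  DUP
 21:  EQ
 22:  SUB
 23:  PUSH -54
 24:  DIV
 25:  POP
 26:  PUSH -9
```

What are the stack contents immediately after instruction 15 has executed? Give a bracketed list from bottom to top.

PUSH -3  -3
PUSH 10  -3 10
ADD      7
DUP      7 7
DUP      7 7 7
LT       7 0
ADD      7
NEG      -7
PUSH -5  -7 -5
PUSH -9  -7 -5 -9
PUSH 2   -7 -5 -9 2
ROT      -7 -9 2 -5
SWAP     -7 -9 -5 2
SUB      -7 -9 -7
PUSH -2  -7 -9 -7 -2

[-7, -9, -7, -2]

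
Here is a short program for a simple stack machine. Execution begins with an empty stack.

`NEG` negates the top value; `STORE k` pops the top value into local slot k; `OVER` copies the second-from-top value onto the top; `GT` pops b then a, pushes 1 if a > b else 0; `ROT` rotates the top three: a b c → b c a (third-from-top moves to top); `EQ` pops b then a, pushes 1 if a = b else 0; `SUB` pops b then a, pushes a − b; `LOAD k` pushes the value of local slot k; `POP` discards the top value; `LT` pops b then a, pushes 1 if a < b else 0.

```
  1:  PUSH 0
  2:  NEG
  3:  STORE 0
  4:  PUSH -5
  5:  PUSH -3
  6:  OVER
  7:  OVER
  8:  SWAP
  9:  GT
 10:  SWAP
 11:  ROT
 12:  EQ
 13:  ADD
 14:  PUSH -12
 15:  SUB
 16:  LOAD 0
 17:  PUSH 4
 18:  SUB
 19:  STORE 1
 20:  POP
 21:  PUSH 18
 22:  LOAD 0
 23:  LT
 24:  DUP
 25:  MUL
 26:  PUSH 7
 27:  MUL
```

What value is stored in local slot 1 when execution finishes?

-4

PUSH 0   -> [0]
NEG      -> [0]
STORE 0  -> []
PUSH -5  -> [-5]
PUSH -3  -> [-5, -3]
OVER     -> [-5, -3, -5]
OVER     -> [-5, -3, -5, -3]
SWAP     -> [-5, -3, -3, -5]
GT       -> [-5, -3, 1]
SWAP     -> [-5, 1, -3]
ROT      -> [1, -3, -5]
EQ       -> [1, 0]
ADD      -> [1]
PUSH -12 -> [1, -12]
SUB      -> [13]
LOAD 0   -> [13, 0]
PUSH 4   -> [13, 0, 4]
SUB      -> [13, -4]
STORE 1  -> [13]
POP      -> []
PUSH 18  -> [18]
LOAD 0   -> [18, 0]
LT       -> [0]
DUP      -> [0, 0]
MUL      -> [0]
PUSH 7   -> [0, 7]
MUL      -> [0]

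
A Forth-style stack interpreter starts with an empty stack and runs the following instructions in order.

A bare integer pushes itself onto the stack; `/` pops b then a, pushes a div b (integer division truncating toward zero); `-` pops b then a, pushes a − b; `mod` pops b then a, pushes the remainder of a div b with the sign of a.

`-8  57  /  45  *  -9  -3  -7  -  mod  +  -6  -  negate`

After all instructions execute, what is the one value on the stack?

-8      -8
57      -8 57
/       0
45      0 45
*       0
-9      0 -9
-3      0 -9 -3
-7      0 -9 -3 -7
-       0 -9 4
mod     0 -1
+       -1
-6      -1 -6
-       5
negate  -5

-5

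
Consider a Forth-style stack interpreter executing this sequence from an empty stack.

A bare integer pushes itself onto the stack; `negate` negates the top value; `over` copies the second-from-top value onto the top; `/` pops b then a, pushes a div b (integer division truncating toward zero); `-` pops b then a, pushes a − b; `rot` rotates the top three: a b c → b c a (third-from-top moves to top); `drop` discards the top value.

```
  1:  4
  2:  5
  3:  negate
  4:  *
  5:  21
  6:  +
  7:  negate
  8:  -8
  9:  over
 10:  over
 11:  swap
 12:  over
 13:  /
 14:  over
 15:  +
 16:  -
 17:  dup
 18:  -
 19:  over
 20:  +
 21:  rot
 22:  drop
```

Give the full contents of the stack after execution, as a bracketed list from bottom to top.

4      : [4]
5      : [4, 5]
negate : [4, -5]
*      : [-20]
21     : [-20, 21]
+      : [1]
negate : [-1]
-8     : [-1, -8]
over   : [-1, -8, -1]
over   : [-1, -8, -1, -8]
swap   : [-1, -8, -8, -1]
over   : [-1, -8, -8, -1, -8]
/      : [-1, -8, -8, 0]
over   : [-1, -8, -8, 0, -8]
+      : [-1, -8, -8, -8]
-      : [-1, -8, 0]
dup    : [-1, -8, 0, 0]
-      : [-1, -8, 0]
over   : [-1, -8, 0, -8]
+      : [-1, -8, -8]
rot    : [-8, -8, -1]
drop   : [-8, -8]

[-8, -8]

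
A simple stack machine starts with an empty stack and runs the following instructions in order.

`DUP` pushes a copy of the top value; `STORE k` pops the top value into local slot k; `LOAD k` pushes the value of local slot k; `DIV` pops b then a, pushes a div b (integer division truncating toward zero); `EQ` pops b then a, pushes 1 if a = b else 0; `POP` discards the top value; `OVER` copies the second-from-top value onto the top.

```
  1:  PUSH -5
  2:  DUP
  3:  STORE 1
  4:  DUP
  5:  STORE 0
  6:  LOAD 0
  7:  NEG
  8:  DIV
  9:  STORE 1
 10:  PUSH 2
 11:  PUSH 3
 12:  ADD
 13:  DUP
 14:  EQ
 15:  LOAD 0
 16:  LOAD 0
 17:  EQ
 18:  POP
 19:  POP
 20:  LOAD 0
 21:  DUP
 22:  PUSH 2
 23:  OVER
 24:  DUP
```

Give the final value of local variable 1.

PUSH -5  -5
DUP      -5 -5
STORE 1  -5
DUP      -5 -5
STORE 0  -5
LOAD 0   -5 -5
NEG      -5 5
DIV      -1
STORE 1  (empty)
PUSH 2   2
PUSH 3   2 3
ADD      5
DUP      5 5
EQ       1
LOAD 0   1 -5
LOAD 0   1 -5 -5
EQ       1 1
POP      1
POP      (empty)
LOAD 0   -5
DUP      -5 -5
PUSH 2   -5 -5 2
OVER     -5 -5 2 -5
DUP      -5 -5 2 -5 -5

-1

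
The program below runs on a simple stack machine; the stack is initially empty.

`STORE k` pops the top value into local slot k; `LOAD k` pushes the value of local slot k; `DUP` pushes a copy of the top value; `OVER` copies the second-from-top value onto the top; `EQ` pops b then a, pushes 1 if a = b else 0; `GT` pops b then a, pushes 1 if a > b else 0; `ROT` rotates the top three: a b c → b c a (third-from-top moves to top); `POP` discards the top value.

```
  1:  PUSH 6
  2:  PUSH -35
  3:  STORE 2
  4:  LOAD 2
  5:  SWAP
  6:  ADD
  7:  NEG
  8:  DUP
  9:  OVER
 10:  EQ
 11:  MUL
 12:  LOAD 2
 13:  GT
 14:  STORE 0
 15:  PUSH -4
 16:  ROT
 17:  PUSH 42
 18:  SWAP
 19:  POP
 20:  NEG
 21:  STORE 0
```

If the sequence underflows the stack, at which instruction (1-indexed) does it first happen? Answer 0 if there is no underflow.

PUSH 6   → 6
PUSH -35 → 6 -35
STORE 2  → 6
LOAD 2   → 6 -35
SWAP     → -35 6
ADD      → -29
NEG      → 29
DUP      → 29 29
OVER     → 29 29 29
EQ       → 29 1
MUL      → 29
LOAD 2   → 29 -35
GT       → 1
STORE 0  → (empty)
PUSH -4  → -4
ROT  — needs 3 operands, stack has 1 → underflow

16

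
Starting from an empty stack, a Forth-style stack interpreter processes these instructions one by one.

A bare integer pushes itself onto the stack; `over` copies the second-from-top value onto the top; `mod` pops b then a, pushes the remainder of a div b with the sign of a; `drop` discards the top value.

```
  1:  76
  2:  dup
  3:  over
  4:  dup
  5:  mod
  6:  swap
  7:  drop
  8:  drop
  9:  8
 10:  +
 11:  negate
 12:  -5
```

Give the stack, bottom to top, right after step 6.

[76, 0, 76]

76   -> [76]
dup  -> [76, 76]
over -> [76, 76, 76]
dup  -> [76, 76, 76, 76]
mod  -> [76, 76, 0]
swap -> [76, 0, 76]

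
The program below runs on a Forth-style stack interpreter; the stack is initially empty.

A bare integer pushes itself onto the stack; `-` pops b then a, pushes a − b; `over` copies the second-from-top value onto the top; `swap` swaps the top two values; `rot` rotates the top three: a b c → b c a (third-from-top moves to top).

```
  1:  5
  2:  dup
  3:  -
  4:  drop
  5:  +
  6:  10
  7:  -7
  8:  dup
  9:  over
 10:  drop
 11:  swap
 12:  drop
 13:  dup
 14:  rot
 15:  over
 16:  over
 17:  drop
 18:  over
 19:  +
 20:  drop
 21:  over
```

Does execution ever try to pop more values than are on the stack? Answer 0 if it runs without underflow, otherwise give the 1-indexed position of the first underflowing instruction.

5

5    : [5]
dup  : [5, 5]
-    : [0]
drop : []
+  — needs 2 operands, stack has 0 → underflow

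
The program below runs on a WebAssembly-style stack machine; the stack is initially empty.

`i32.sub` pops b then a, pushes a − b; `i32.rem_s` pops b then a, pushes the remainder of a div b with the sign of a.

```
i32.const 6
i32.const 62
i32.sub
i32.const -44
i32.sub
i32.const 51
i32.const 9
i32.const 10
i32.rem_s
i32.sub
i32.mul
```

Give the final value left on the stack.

-504

i32.const 6   → 6
i32.const 62  → 6 62
i32.sub       → -56
i32.const -44 → -56 -44
i32.sub       → -12
i32.const 51  → -12 51
i32.const 9   → -12 51 9
i32.const 10  → -12 51 9 10
i32.rem_s     → -12 51 9
i32.sub       → -12 42
i32.mul       → -504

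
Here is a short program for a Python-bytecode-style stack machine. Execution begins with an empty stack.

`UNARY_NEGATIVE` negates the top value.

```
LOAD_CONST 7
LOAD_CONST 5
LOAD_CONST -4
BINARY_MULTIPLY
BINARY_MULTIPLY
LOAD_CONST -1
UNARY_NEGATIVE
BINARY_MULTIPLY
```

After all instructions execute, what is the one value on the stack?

-140

LOAD_CONST 7    → [7]
LOAD_CONST 5    → [7, 5]
LOAD_CONST -4   → [7, 5, -4]
BINARY_MULTIPLY → [7, -20]
BINARY_MULTIPLY → [-140]
LOAD_CONST -1   → [-140, -1]
UNARY_NEGATIVE  → [-140, 1]
BINARY_MULTIPLY → [-140]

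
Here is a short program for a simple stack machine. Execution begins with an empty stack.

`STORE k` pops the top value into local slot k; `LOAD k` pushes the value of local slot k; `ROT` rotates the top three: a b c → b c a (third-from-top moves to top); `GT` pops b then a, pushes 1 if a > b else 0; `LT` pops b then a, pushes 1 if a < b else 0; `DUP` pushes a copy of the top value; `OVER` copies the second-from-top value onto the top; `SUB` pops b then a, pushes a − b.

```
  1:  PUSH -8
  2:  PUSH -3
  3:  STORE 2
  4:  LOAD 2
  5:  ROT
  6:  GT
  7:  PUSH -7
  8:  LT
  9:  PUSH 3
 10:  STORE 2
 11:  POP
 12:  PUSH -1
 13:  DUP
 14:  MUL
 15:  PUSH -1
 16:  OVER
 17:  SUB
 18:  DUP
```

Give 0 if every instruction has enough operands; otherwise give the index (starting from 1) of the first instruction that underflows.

PUSH -8 : [-8]
PUSH -3 : [-8, -3]
STORE 2 : [-8]
LOAD 2  : [-8, -3]
ROT  — needs 3 operands, stack has 2 → underflow

5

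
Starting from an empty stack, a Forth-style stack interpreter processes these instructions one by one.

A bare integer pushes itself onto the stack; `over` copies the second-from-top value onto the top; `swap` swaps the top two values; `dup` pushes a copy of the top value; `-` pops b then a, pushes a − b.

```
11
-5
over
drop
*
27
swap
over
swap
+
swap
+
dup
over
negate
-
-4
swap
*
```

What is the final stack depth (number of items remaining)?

11     → [11]
-5     → [11, -5]
over   → [11, -5, 11]
drop   → [11, -5]
*      → [-55]
27     → [-55, 27]
swap   → [27, -55]
over   → [27, -55, 27]
swap   → [27, 27, -55]
+      → [27, -28]
swap   → [-28, 27]
+      → [-1]
dup    → [-1, -1]
over   → [-1, -1, -1]
negate → [-1, -1, 1]
-      → [-1, -2]
-4     → [-1, -2, -4]
swap   → [-1, -4, -2]
*      → [-1, 8]

2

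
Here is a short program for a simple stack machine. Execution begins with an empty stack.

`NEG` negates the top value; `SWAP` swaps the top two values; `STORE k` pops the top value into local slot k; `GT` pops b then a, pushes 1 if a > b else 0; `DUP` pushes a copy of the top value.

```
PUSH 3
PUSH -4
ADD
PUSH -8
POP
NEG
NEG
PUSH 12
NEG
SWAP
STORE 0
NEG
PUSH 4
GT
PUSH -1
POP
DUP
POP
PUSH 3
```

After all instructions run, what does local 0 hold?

-1

PUSH 3   3
PUSH -4  3 -4
ADD      -1
PUSH -8  -1 -8
POP      -1
NEG      1
NEG      -1
PUSH 12  -1 12
NEG      -1 -12
SWAP     -12 -1
STORE 0  -12
NEG      12
PUSH 4   12 4
GT       1
PUSH -1  1 -1
POP      1
DUP      1 1
POP      1
PUSH 3   1 3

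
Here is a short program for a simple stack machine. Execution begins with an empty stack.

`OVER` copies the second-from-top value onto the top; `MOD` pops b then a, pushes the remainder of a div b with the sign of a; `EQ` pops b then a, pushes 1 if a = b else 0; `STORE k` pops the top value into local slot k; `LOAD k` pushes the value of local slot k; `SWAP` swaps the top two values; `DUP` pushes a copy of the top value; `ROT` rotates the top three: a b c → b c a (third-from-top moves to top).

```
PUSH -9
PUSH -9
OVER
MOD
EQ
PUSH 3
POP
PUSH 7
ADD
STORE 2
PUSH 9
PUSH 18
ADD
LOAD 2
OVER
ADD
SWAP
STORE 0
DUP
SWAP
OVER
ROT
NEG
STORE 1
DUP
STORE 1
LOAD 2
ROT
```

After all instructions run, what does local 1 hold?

34

PUSH -9 : -9
PUSH -9 : -9 -9
OVER    : -9 -9 -9
MOD     : -9 0
EQ      : 0
PUSH 3  : 0 3
POP     : 0
PUSH 7  : 0 7
ADD     : 7
STORE 2 : (empty)
PUSH 9  : 9
PUSH 18 : 9 18
ADD     : 27
LOAD 2  : 27 7
OVER    : 27 7 27
ADD     : 27 34
SWAP    : 34 27
STORE 0 : 34
DUP     : 34 34
SWAP    : 34 34
OVER    : 34 34 34
ROT     : 34 34 34
NEG     : 34 34 -34
STORE 1 : 34 34
DUP     : 34 34 34
STORE 1 : 34 34
LOAD 2  : 34 34 7
ROT     : 34 7 34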